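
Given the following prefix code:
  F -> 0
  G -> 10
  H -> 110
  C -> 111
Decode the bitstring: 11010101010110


Decoding step by step:
Bits 110 -> H
Bits 10 -> G
Bits 10 -> G
Bits 10 -> G
Bits 10 -> G
Bits 110 -> H


Decoded message: HGGGGH


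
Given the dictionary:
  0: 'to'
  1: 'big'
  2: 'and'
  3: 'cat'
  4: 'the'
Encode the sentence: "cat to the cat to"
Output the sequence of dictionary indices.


Look up each word in the dictionary:
  'cat' -> 3
  'to' -> 0
  'the' -> 4
  'cat' -> 3
  'to' -> 0

Encoded: [3, 0, 4, 3, 0]


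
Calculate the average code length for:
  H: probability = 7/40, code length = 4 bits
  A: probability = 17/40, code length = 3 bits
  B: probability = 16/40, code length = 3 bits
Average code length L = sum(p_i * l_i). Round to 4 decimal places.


Weighted contributions p_i * l_i:
  H: (7/40) * 4 = 28/40
  A: (17/40) * 3 = 51/40
  B: (16/40) * 3 = 48/40
Sum = (28 + 51 + 48)/40 = 127/40

L = 127/40 = 3.1750 bits/symbol


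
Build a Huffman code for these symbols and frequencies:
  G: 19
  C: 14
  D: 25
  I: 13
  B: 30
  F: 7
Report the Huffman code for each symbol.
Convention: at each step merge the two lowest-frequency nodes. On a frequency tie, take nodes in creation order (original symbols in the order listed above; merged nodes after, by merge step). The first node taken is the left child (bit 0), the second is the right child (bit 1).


Huffman tree construction:
Step 1: Merge F(7) + I(13) = 20
Step 2: Merge C(14) + G(19) = 33
Step 3: Merge (F+I)(20) + D(25) = 45
Step 4: Merge B(30) + (C+G)(33) = 63
Step 5: Merge ((F+I)+D)(45) + (B+(C+G))(63) = 108
Read each symbol's code off the tree from the root (left child = 0, right child = 1).

Codes:
  G: 111 (length 3)
  C: 110 (length 3)
  D: 01 (length 2)
  I: 001 (length 3)
  B: 10 (length 2)
  F: 000 (length 3)
Average code length: 269/108 = 2.4907 bits/symbol


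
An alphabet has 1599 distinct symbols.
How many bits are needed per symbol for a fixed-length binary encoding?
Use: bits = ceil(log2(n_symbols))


log2(1599) = 10.643
Bracket: 2^10 = 1024 < 1599 <= 2^11 = 2048
So ceil(log2(1599)) = 11

bits = ceil(log2(1599)) = ceil(10.643) = 11 bits


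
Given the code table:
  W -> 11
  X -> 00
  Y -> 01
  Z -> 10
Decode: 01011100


Decoding:
01 -> Y
01 -> Y
11 -> W
00 -> X


Result: YYWX


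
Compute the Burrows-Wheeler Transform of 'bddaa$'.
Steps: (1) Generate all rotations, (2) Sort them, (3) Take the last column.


Rotations (sorted):
  0: $bddaa -> last char: a
  1: a$bdda -> last char: a
  2: aa$bdd -> last char: d
  3: bddaa$ -> last char: $
  4: daa$bd -> last char: d
  5: ddaa$b -> last char: b


BWT = aad$db


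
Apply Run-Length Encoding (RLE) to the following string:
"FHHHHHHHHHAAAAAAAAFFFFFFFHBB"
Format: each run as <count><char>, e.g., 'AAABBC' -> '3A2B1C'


Scanning runs left to right:
  i=0: run of 'F' x 1 -> '1F'
  i=1: run of 'H' x 9 -> '9H'
  i=10: run of 'A' x 8 -> '8A'
  i=18: run of 'F' x 7 -> '7F'
  i=25: run of 'H' x 1 -> '1H'
  i=26: run of 'B' x 2 -> '2B'

RLE = 1F9H8A7F1H2B


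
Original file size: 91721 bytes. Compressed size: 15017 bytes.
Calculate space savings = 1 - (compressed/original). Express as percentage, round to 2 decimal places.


ratio = compressed/original = 15017/91721 = 0.163725
savings = 1 - ratio = 1 - 0.163725 = 0.836275
as a percentage: 0.836275 * 100 = 83.63%

Space savings = 1 - 15017/91721 = 83.63%


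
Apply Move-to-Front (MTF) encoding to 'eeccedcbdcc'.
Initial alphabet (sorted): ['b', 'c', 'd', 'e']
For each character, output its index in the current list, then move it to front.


MTF encoding:
'e': index 3 in ['b', 'c', 'd', 'e'] -> ['e', 'b', 'c', 'd']
'e': index 0 in ['e', 'b', 'c', 'd'] -> ['e', 'b', 'c', 'd']
'c': index 2 in ['e', 'b', 'c', 'd'] -> ['c', 'e', 'b', 'd']
'c': index 0 in ['c', 'e', 'b', 'd'] -> ['c', 'e', 'b', 'd']
'e': index 1 in ['c', 'e', 'b', 'd'] -> ['e', 'c', 'b', 'd']
'd': index 3 in ['e', 'c', 'b', 'd'] -> ['d', 'e', 'c', 'b']
'c': index 2 in ['d', 'e', 'c', 'b'] -> ['c', 'd', 'e', 'b']
'b': index 3 in ['c', 'd', 'e', 'b'] -> ['b', 'c', 'd', 'e']
'd': index 2 in ['b', 'c', 'd', 'e'] -> ['d', 'b', 'c', 'e']
'c': index 2 in ['d', 'b', 'c', 'e'] -> ['c', 'd', 'b', 'e']
'c': index 0 in ['c', 'd', 'b', 'e'] -> ['c', 'd', 'b', 'e']


Output: [3, 0, 2, 0, 1, 3, 2, 3, 2, 2, 0]


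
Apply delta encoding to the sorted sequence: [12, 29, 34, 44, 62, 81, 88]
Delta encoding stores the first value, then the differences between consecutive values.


First value: 12
Deltas:
  29 - 12 = 17
  34 - 29 = 5
  44 - 34 = 10
  62 - 44 = 18
  81 - 62 = 19
  88 - 81 = 7


Delta encoded: [12, 17, 5, 10, 18, 19, 7]


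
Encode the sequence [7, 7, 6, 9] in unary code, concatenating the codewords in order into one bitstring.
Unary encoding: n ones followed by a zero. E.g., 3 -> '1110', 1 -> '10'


Encode each number as n ones followed by a terminating 0:
  7 -> 11111110 (8 bits)
  7 -> 11111110 (8 bits)
  6 -> 1111110 (7 bits)
  9 -> 1111111110 (10 bits)
Total length = 8 + 8 + 7 + 10 = 33 bits.

Unary([7, 7, 6, 9]) = 111111101111111011111101111111110 (33 bits)


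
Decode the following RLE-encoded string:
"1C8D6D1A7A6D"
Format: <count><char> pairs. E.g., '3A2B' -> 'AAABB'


Expanding each <count><char> pair:
  1C -> 'C'
  8D -> 'DDDDDDDD'
  6D -> 'DDDDDD'
  1A -> 'A'
  7A -> 'AAAAAAA'
  6D -> 'DDDDDD'

Decoded = CDDDDDDDDDDDDDDAAAAAAAADDDDDD


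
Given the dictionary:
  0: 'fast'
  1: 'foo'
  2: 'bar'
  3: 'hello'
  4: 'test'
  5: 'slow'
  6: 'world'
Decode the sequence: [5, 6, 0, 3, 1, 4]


Look up each index in the dictionary:
  5 -> 'slow'
  6 -> 'world'
  0 -> 'fast'
  3 -> 'hello'
  1 -> 'foo'
  4 -> 'test'

Decoded: "slow world fast hello foo test"


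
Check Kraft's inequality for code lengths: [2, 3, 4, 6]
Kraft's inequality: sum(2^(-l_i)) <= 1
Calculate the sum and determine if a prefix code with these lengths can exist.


Sum = 2^(-2) + 2^(-3) + 2^(-4) + 2^(-6)
    = 0.25 + 0.125 + 0.0625 + 0.015625
    = 29/64 = 0.453125
Since 0.453125 <= 1, Kraft's inequality IS satisfied.
A prefix code with these lengths CAN exist.

Kraft sum = 0.453125. Satisfied.


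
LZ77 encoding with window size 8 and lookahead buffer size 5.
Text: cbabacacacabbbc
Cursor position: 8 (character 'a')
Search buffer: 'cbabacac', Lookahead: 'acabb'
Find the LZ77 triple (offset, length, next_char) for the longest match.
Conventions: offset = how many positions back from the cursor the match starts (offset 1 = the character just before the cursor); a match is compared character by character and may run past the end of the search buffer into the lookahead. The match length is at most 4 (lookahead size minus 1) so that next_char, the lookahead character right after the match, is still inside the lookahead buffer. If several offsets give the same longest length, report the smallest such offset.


Try each offset into the search buffer:
  offset=1 (pos 7, char 'c'): match length 0
  offset=2 (pos 6, char 'a'): match length 3
  offset=3 (pos 5, char 'c'): match length 0
  offset=4 (pos 4, char 'a'): match length 3
  offset=5 (pos 3, char 'b'): match length 0
  offset=6 (pos 2, char 'a'): match length 1
  offset=7 (pos 1, char 'b'): match length 0
  offset=8 (pos 0, char 'c'): match length 0
Longest match has length 3, found at offsets 2, 4; take the smallest, offset 2.
next_char = character at position 8 + 3 = 11 -> 'b'

Best match: offset=2, length=3 (matching 'aca' starting at position 6)
LZ77 triple: (2, 3, 'b')


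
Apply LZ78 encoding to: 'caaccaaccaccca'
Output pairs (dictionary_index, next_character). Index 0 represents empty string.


LZ78 encoding steps:
Dictionary: {0: ''}
Step 1: w='' (idx 0), next='c' -> output (0, 'c'), add 'c' as idx 1
Step 2: w='' (idx 0), next='a' -> output (0, 'a'), add 'a' as idx 2
Step 3: w='a' (idx 2), next='c' -> output (2, 'c'), add 'ac' as idx 3
Step 4: w='c' (idx 1), next='a' -> output (1, 'a'), add 'ca' as idx 4
Step 5: w='ac' (idx 3), next='c' -> output (3, 'c'), add 'acc' as idx 5
Step 6: w='acc' (idx 5), next='c' -> output (5, 'c'), add 'accc' as idx 6
Step 7: w='a' (idx 2), end of input -> output (2, '')


Encoded: [(0, 'c'), (0, 'a'), (2, 'c'), (1, 'a'), (3, 'c'), (5, 'c'), (2, '')]


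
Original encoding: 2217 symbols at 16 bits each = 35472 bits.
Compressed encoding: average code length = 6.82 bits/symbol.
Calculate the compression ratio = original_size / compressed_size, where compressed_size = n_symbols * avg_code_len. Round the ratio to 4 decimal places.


original_size = n_symbols * orig_bits = 2217 * 16 = 35472 bits
compressed_size = n_symbols * avg_code_len = 2217 * 6.82 = 15119.94 bits
ratio = original_size / compressed_size = 35472 / 15119.94 = 2.346

Compression ratio = 2.346


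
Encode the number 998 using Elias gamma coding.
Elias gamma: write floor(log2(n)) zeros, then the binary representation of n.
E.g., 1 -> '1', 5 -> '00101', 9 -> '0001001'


num_bits = floor(log2(998)) + 1 = 10
leading_zeros = num_bits - 1 = 9
binary(998) = 1111100110

Elias gamma(998) = '000000000' + '1111100110' = 0000000001111100110 (19 bits)


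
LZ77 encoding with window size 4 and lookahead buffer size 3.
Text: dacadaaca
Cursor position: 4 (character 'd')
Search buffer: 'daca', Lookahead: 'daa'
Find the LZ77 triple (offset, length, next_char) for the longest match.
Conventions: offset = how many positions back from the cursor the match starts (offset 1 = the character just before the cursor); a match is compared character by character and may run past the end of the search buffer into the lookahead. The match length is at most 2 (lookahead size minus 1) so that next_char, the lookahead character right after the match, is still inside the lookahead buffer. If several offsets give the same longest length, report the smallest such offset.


Try each offset into the search buffer:
  offset=1 (pos 3, char 'a'): match length 0
  offset=2 (pos 2, char 'c'): match length 0
  offset=3 (pos 1, char 'a'): match length 0
  offset=4 (pos 0, char 'd'): match length 2
Longest match has length 2 at offset 4.
next_char = character at position 4 + 2 = 6 -> 'a'

Best match: offset=4, length=2 (matching 'da' starting at position 0)
LZ77 triple: (4, 2, 'a')


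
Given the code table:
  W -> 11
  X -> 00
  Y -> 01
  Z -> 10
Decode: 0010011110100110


Decoding:
00 -> X
10 -> Z
01 -> Y
11 -> W
10 -> Z
10 -> Z
01 -> Y
10 -> Z


Result: XZYWZZYZ


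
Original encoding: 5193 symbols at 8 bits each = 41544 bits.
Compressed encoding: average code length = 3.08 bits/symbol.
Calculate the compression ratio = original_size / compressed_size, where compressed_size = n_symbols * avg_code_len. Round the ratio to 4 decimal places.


original_size = n_symbols * orig_bits = 5193 * 8 = 41544 bits
compressed_size = n_symbols * avg_code_len = 5193 * 3.08 = 15994.44 bits
ratio = original_size / compressed_size = 41544 / 15994.44 = 2.5974

Compression ratio = 2.5974


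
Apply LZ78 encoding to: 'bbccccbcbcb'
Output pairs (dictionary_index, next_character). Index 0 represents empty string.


LZ78 encoding steps:
Dictionary: {0: ''}
Step 1: w='' (idx 0), next='b' -> output (0, 'b'), add 'b' as idx 1
Step 2: w='b' (idx 1), next='c' -> output (1, 'c'), add 'bc' as idx 2
Step 3: w='' (idx 0), next='c' -> output (0, 'c'), add 'c' as idx 3
Step 4: w='c' (idx 3), next='c' -> output (3, 'c'), add 'cc' as idx 4
Step 5: w='bc' (idx 2), next='b' -> output (2, 'b'), add 'bcb' as idx 5
Step 6: w='c' (idx 3), next='b' -> output (3, 'b'), add 'cb' as idx 6


Encoded: [(0, 'b'), (1, 'c'), (0, 'c'), (3, 'c'), (2, 'b'), (3, 'b')]


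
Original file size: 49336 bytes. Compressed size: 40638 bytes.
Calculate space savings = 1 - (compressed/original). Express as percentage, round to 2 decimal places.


ratio = compressed/original = 40638/49336 = 0.823699
savings = 1 - ratio = 1 - 0.823699 = 0.176301
as a percentage: 0.176301 * 100 = 17.63%

Space savings = 1 - 40638/49336 = 17.63%


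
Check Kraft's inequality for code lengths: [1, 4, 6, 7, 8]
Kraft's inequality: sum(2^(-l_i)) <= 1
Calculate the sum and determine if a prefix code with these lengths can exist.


Sum = 2^(-1) + 2^(-4) + 2^(-6) + 2^(-7) + 2^(-8)
    = 0.5 + 0.0625 + 0.015625 + 0.0078125 + 0.00390625
    = 151/256 = 0.58984375
Since 0.58984375 <= 1, Kraft's inequality IS satisfied.
A prefix code with these lengths CAN exist.

Kraft sum = 0.58984375. Satisfied.


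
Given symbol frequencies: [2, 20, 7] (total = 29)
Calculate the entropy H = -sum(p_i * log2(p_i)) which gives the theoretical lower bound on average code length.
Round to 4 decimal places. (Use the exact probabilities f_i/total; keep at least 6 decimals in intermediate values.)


Per-symbol terms -p_i * log2(p_i) with p_i = f_i/29:
  p = 2/29 = 0.068966: log2(p) = -3.857981, -p*log2(p) = 0.266068
  p = 20/29 = 0.689655: log2(p) = -0.536053, -p*log2(p) = 0.369692
  p = 7/29 = 0.241379: log2(p) = -2.050626, -p*log2(p) = 0.494979
H = 0.266068 + 0.369692 + 0.494979 = 1.130739

H = 1.1307 bits/symbol


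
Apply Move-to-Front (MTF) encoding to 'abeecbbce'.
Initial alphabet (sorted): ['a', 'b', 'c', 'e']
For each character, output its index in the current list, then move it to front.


MTF encoding:
'a': index 0 in ['a', 'b', 'c', 'e'] -> ['a', 'b', 'c', 'e']
'b': index 1 in ['a', 'b', 'c', 'e'] -> ['b', 'a', 'c', 'e']
'e': index 3 in ['b', 'a', 'c', 'e'] -> ['e', 'b', 'a', 'c']
'e': index 0 in ['e', 'b', 'a', 'c'] -> ['e', 'b', 'a', 'c']
'c': index 3 in ['e', 'b', 'a', 'c'] -> ['c', 'e', 'b', 'a']
'b': index 2 in ['c', 'e', 'b', 'a'] -> ['b', 'c', 'e', 'a']
'b': index 0 in ['b', 'c', 'e', 'a'] -> ['b', 'c', 'e', 'a']
'c': index 1 in ['b', 'c', 'e', 'a'] -> ['c', 'b', 'e', 'a']
'e': index 2 in ['c', 'b', 'e', 'a'] -> ['e', 'c', 'b', 'a']


Output: [0, 1, 3, 0, 3, 2, 0, 1, 2]


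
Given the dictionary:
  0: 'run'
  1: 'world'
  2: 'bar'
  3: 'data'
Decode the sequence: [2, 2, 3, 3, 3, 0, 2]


Look up each index in the dictionary:
  2 -> 'bar'
  2 -> 'bar'
  3 -> 'data'
  3 -> 'data'
  3 -> 'data'
  0 -> 'run'
  2 -> 'bar'

Decoded: "bar bar data data data run bar"


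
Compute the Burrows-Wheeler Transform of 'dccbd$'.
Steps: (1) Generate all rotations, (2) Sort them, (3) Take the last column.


Rotations (sorted):
  0: $dccbd -> last char: d
  1: bd$dcc -> last char: c
  2: cbd$dc -> last char: c
  3: ccbd$d -> last char: d
  4: d$dccb -> last char: b
  5: dccbd$ -> last char: $


BWT = dccdb$


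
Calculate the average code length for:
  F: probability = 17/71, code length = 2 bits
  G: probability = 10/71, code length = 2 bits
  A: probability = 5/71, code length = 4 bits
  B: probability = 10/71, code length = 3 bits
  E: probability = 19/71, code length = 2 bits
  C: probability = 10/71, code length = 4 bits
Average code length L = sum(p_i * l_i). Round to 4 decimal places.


Weighted contributions p_i * l_i:
  F: (17/71) * 2 = 34/71
  G: (10/71) * 2 = 20/71
  A: (5/71) * 4 = 20/71
  B: (10/71) * 3 = 30/71
  E: (19/71) * 2 = 38/71
  C: (10/71) * 4 = 40/71
Sum = (34 + 20 + 20 + 30 + 38 + 40)/71 = 182/71

L = 182/71 = 2.5634 bits/symbol


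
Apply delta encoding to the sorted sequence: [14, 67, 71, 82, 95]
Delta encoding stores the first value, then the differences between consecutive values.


First value: 14
Deltas:
  67 - 14 = 53
  71 - 67 = 4
  82 - 71 = 11
  95 - 82 = 13


Delta encoded: [14, 53, 4, 11, 13]


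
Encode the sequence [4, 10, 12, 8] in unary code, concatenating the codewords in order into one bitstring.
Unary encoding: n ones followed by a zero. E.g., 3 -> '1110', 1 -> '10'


Encode each number as n ones followed by a terminating 0:
  4 -> 11110 (5 bits)
  10 -> 11111111110 (11 bits)
  12 -> 1111111111110 (13 bits)
  8 -> 111111110 (9 bits)
Total length = 5 + 11 + 13 + 9 = 38 bits.

Unary([4, 10, 12, 8]) = 11110111111111101111111111110111111110 (38 bits)


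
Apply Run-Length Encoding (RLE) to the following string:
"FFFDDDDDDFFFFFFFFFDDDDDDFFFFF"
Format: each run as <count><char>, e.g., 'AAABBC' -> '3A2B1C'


Scanning runs left to right:
  i=0: run of 'F' x 3 -> '3F'
  i=3: run of 'D' x 6 -> '6D'
  i=9: run of 'F' x 9 -> '9F'
  i=18: run of 'D' x 6 -> '6D'
  i=24: run of 'F' x 5 -> '5F'

RLE = 3F6D9F6D5F


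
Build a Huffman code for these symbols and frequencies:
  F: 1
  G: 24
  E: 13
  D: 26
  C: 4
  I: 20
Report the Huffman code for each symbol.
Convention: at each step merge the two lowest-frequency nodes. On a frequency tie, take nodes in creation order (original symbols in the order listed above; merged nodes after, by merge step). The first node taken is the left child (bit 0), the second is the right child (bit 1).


Huffman tree construction:
Step 1: Merge F(1) + C(4) = 5
Step 2: Merge (F+C)(5) + E(13) = 18
Step 3: Merge ((F+C)+E)(18) + I(20) = 38
Step 4: Merge G(24) + D(26) = 50
Step 5: Merge (((F+C)+E)+I)(38) + (G+D)(50) = 88
Read each symbol's code off the tree from the root (left child = 0, right child = 1).

Codes:
  F: 0000 (length 4)
  G: 10 (length 2)
  E: 001 (length 3)
  D: 11 (length 2)
  C: 0001 (length 4)
  I: 01 (length 2)
Average code length: 199/88 = 2.2614 bits/symbol


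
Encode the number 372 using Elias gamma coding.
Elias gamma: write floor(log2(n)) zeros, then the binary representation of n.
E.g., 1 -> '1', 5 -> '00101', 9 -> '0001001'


num_bits = floor(log2(372)) + 1 = 9
leading_zeros = num_bits - 1 = 8
binary(372) = 101110100

Elias gamma(372) = '00000000' + '101110100' = 00000000101110100 (17 bits)


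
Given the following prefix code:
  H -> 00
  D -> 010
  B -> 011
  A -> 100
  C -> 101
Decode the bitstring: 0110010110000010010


Decoding step by step:
Bits 011 -> B
Bits 00 -> H
Bits 101 -> C
Bits 100 -> A
Bits 00 -> H
Bits 010 -> D
Bits 010 -> D


Decoded message: BHCAHDD


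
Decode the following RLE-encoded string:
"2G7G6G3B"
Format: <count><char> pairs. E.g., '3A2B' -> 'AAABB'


Expanding each <count><char> pair:
  2G -> 'GG'
  7G -> 'GGGGGGG'
  6G -> 'GGGGGG'
  3B -> 'BBB'

Decoded = GGGGGGGGGGGGGGGBBB


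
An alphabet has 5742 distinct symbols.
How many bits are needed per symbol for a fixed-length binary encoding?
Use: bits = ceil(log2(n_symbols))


log2(5742) = 12.4873
Bracket: 2^12 = 4096 < 5742 <= 2^13 = 8192
So ceil(log2(5742)) = 13

bits = ceil(log2(5742)) = ceil(12.4873) = 13 bits


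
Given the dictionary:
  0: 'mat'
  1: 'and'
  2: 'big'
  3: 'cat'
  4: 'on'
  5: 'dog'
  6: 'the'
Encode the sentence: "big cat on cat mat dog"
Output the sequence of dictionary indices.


Look up each word in the dictionary:
  'big' -> 2
  'cat' -> 3
  'on' -> 4
  'cat' -> 3
  'mat' -> 0
  'dog' -> 5

Encoded: [2, 3, 4, 3, 0, 5]


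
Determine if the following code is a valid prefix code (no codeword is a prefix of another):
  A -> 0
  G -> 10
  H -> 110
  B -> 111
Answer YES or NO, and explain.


Checking each pair (does one codeword prefix another?):
  A='0' vs G='10': no prefix
  A='0' vs H='110': no prefix
  A='0' vs B='111': no prefix
  G='10' vs A='0': no prefix
  G='10' vs H='110': no prefix
  G='10' vs B='111': no prefix
  H='110' vs A='0': no prefix
  H='110' vs G='10': no prefix
  H='110' vs B='111': no prefix
  B='111' vs A='0': no prefix
  B='111' vs G='10': no prefix
  B='111' vs H='110': no prefix
No violation found over all pairs.

YES -- this is a valid prefix code. No codeword is a prefix of any other codeword.


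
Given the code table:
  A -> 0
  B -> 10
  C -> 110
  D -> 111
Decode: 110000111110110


Decoding:
110 -> C
0 -> A
0 -> A
0 -> A
111 -> D
110 -> C
110 -> C


Result: CAAADCC


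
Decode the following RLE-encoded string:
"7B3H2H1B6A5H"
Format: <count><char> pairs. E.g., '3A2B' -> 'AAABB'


Expanding each <count><char> pair:
  7B -> 'BBBBBBB'
  3H -> 'HHH'
  2H -> 'HH'
  1B -> 'B'
  6A -> 'AAAAAA'
  5H -> 'HHHHH'

Decoded = BBBBBBBHHHHHBAAAAAAHHHHH


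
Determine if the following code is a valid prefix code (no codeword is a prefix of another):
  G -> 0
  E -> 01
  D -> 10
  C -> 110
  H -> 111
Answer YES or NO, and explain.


Checking each pair (does one codeword prefix another?):
  G='0' vs E='01': prefix -- VIOLATION

NO -- this is NOT a valid prefix code. G (0) is a prefix of E (01).


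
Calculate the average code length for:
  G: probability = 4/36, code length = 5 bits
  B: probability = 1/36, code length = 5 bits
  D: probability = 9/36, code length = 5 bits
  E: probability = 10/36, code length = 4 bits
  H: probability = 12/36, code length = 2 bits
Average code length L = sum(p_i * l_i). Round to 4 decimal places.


Weighted contributions p_i * l_i:
  G: (4/36) * 5 = 20/36
  B: (1/36) * 5 = 5/36
  D: (9/36) * 5 = 45/36
  E: (10/36) * 4 = 40/36
  H: (12/36) * 2 = 24/36
Sum = (20 + 5 + 45 + 40 + 24)/36 = 134/36

L = 134/36 = 3.7222 bits/symbol


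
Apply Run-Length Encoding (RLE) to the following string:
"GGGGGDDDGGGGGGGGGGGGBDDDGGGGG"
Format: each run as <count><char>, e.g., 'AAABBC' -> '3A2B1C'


Scanning runs left to right:
  i=0: run of 'G' x 5 -> '5G'
  i=5: run of 'D' x 3 -> '3D'
  i=8: run of 'G' x 12 -> '12G'
  i=20: run of 'B' x 1 -> '1B'
  i=21: run of 'D' x 3 -> '3D'
  i=24: run of 'G' x 5 -> '5G'

RLE = 5G3D12G1B3D5G


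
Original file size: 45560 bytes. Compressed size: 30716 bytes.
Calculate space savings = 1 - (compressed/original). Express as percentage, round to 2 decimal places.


ratio = compressed/original = 30716/45560 = 0.674188
savings = 1 - ratio = 1 - 0.674188 = 0.325812
as a percentage: 0.325812 * 100 = 32.58%

Space savings = 1 - 30716/45560 = 32.58%


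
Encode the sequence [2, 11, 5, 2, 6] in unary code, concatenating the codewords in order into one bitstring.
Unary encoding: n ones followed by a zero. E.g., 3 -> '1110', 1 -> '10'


Encode each number as n ones followed by a terminating 0:
  2 -> 110 (3 bits)
  11 -> 111111111110 (12 bits)
  5 -> 111110 (6 bits)
  2 -> 110 (3 bits)
  6 -> 1111110 (7 bits)
Total length = 3 + 12 + 6 + 3 + 7 = 31 bits.

Unary([2, 11, 5, 2, 6]) = 1101111111111101111101101111110 (31 bits)


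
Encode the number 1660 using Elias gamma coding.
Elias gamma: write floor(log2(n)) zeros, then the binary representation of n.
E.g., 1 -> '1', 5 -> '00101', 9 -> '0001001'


num_bits = floor(log2(1660)) + 1 = 11
leading_zeros = num_bits - 1 = 10
binary(1660) = 11001111100

Elias gamma(1660) = '0000000000' + '11001111100' = 000000000011001111100 (21 bits)


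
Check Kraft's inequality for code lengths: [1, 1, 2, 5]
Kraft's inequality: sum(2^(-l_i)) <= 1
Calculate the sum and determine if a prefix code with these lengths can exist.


Sum = 2^(-1) + 2^(-1) + 2^(-2) + 2^(-5)
    = 0.5 + 0.5 + 0.25 + 0.03125
    = 41/32 = 1.28125
Since 1.28125 > 1, Kraft's inequality is NOT satisfied.
A prefix code with these lengths CANNOT exist.

Kraft sum = 1.28125. Not satisfied.


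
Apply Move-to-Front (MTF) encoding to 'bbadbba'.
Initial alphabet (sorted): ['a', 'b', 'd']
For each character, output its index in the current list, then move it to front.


MTF encoding:
'b': index 1 in ['a', 'b', 'd'] -> ['b', 'a', 'd']
'b': index 0 in ['b', 'a', 'd'] -> ['b', 'a', 'd']
'a': index 1 in ['b', 'a', 'd'] -> ['a', 'b', 'd']
'd': index 2 in ['a', 'b', 'd'] -> ['d', 'a', 'b']
'b': index 2 in ['d', 'a', 'b'] -> ['b', 'd', 'a']
'b': index 0 in ['b', 'd', 'a'] -> ['b', 'd', 'a']
'a': index 2 in ['b', 'd', 'a'] -> ['a', 'b', 'd']


Output: [1, 0, 1, 2, 2, 0, 2]


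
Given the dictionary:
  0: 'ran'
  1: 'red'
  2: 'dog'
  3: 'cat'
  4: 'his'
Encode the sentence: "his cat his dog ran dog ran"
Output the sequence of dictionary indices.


Look up each word in the dictionary:
  'his' -> 4
  'cat' -> 3
  'his' -> 4
  'dog' -> 2
  'ran' -> 0
  'dog' -> 2
  'ran' -> 0

Encoded: [4, 3, 4, 2, 0, 2, 0]


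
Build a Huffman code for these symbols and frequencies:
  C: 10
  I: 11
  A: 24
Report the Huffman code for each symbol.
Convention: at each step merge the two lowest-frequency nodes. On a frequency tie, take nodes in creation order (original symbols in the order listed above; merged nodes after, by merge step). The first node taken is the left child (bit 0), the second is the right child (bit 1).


Huffman tree construction:
Step 1: Merge C(10) + I(11) = 21
Step 2: Merge (C+I)(21) + A(24) = 45
Read each symbol's code off the tree from the root (left child = 0, right child = 1).

Codes:
  C: 00 (length 2)
  I: 01 (length 2)
  A: 1 (length 1)
Average code length: 66/45 = 1.4667 bits/symbol


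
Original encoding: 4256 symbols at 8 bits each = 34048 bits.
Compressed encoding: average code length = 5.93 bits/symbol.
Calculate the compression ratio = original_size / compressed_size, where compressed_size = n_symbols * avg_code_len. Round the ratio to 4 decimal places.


original_size = n_symbols * orig_bits = 4256 * 8 = 34048 bits
compressed_size = n_symbols * avg_code_len = 4256 * 5.93 = 25238.08 bits
ratio = original_size / compressed_size = 34048 / 25238.08 = 1.3491

Compression ratio = 1.3491


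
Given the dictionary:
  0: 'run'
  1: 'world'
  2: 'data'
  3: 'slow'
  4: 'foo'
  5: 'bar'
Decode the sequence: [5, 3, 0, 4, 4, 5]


Look up each index in the dictionary:
  5 -> 'bar'
  3 -> 'slow'
  0 -> 'run'
  4 -> 'foo'
  4 -> 'foo'
  5 -> 'bar'

Decoded: "bar slow run foo foo bar"


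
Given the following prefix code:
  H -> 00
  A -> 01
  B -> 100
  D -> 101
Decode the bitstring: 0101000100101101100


Decoding step by step:
Bits 01 -> A
Bits 01 -> A
Bits 00 -> H
Bits 01 -> A
Bits 00 -> H
Bits 101 -> D
Bits 101 -> D
Bits 100 -> B


Decoded message: AAHAHDDB


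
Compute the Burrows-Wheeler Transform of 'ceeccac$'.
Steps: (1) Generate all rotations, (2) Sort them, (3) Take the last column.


Rotations (sorted):
  0: $ceeccac -> last char: c
  1: ac$ceecc -> last char: c
  2: c$ceecca -> last char: a
  3: cac$ceec -> last char: c
  4: ccac$cee -> last char: e
  5: ceeccac$ -> last char: $
  6: eccac$ce -> last char: e
  7: eeccac$c -> last char: c


BWT = ccace$ec


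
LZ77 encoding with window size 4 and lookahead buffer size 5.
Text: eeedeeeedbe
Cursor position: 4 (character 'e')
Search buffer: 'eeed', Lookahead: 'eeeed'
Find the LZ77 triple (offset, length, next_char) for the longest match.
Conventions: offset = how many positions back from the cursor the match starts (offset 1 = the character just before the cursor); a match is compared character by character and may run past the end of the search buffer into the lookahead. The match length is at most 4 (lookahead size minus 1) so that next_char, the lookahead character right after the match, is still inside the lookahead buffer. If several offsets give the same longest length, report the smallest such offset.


Try each offset into the search buffer:
  offset=1 (pos 3, char 'd'): match length 0
  offset=2 (pos 2, char 'e'): match length 1
  offset=3 (pos 1, char 'e'): match length 2
  offset=4 (pos 0, char 'e'): match length 3
Longest match has length 3 at offset 4.
next_char = character at position 4 + 3 = 7 -> 'e'

Best match: offset=4, length=3 (matching 'eee' starting at position 0)
LZ77 triple: (4, 3, 'e')


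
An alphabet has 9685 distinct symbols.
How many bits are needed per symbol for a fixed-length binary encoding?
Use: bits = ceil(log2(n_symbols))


log2(9685) = 13.2415
Bracket: 2^13 = 8192 < 9685 <= 2^14 = 16384
So ceil(log2(9685)) = 14

bits = ceil(log2(9685)) = ceil(13.2415) = 14 bits


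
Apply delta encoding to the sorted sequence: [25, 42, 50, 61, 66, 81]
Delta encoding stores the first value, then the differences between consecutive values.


First value: 25
Deltas:
  42 - 25 = 17
  50 - 42 = 8
  61 - 50 = 11
  66 - 61 = 5
  81 - 66 = 15


Delta encoded: [25, 17, 8, 11, 5, 15]


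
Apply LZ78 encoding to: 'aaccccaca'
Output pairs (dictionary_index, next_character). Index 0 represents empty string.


LZ78 encoding steps:
Dictionary: {0: ''}
Step 1: w='' (idx 0), next='a' -> output (0, 'a'), add 'a' as idx 1
Step 2: w='a' (idx 1), next='c' -> output (1, 'c'), add 'ac' as idx 2
Step 3: w='' (idx 0), next='c' -> output (0, 'c'), add 'c' as idx 3
Step 4: w='c' (idx 3), next='c' -> output (3, 'c'), add 'cc' as idx 4
Step 5: w='ac' (idx 2), next='a' -> output (2, 'a'), add 'aca' as idx 5


Encoded: [(0, 'a'), (1, 'c'), (0, 'c'), (3, 'c'), (2, 'a')]


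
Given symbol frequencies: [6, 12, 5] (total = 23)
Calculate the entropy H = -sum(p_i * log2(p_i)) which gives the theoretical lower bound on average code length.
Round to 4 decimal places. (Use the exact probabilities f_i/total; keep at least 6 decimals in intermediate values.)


Per-symbol terms -p_i * log2(p_i) with p_i = f_i/23:
  p = 6/23 = 0.260870: log2(p) = -1.938599, -p*log2(p) = 0.505722
  p = 12/23 = 0.521739: log2(p) = -0.938599, -p*log2(p) = 0.489704
  p = 5/23 = 0.217391: log2(p) = -2.201634, -p*log2(p) = 0.478616
H = 0.505722 + 0.489704 + 0.478616 = 1.474042

H = 1.474 bits/symbol


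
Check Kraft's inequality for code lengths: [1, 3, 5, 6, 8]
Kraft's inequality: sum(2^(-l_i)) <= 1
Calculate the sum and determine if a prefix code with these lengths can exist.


Sum = 2^(-1) + 2^(-3) + 2^(-5) + 2^(-6) + 2^(-8)
    = 0.5 + 0.125 + 0.03125 + 0.015625 + 0.00390625
    = 173/256 = 0.67578125
Since 0.67578125 <= 1, Kraft's inequality IS satisfied.
A prefix code with these lengths CAN exist.

Kraft sum = 0.67578125. Satisfied.


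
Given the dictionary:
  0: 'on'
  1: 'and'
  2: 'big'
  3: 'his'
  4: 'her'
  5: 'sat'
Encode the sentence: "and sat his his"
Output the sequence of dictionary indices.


Look up each word in the dictionary:
  'and' -> 1
  'sat' -> 5
  'his' -> 3
  'his' -> 3

Encoded: [1, 5, 3, 3]


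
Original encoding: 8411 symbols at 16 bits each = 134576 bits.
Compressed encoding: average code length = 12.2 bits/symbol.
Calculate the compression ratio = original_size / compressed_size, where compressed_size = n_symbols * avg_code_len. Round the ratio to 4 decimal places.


original_size = n_symbols * orig_bits = 8411 * 16 = 134576 bits
compressed_size = n_symbols * avg_code_len = 8411 * 12.2 = 102614.2 bits
ratio = original_size / compressed_size = 134576 / 102614.2 = 1.3115

Compression ratio = 1.3115


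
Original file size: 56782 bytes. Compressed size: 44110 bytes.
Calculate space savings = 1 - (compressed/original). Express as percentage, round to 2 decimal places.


ratio = compressed/original = 44110/56782 = 0.776831
savings = 1 - ratio = 1 - 0.776831 = 0.223169
as a percentage: 0.223169 * 100 = 22.32%

Space savings = 1 - 44110/56782 = 22.32%


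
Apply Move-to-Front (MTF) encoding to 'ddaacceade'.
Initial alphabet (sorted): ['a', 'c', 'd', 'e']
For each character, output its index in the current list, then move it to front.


MTF encoding:
'd': index 2 in ['a', 'c', 'd', 'e'] -> ['d', 'a', 'c', 'e']
'd': index 0 in ['d', 'a', 'c', 'e'] -> ['d', 'a', 'c', 'e']
'a': index 1 in ['d', 'a', 'c', 'e'] -> ['a', 'd', 'c', 'e']
'a': index 0 in ['a', 'd', 'c', 'e'] -> ['a', 'd', 'c', 'e']
'c': index 2 in ['a', 'd', 'c', 'e'] -> ['c', 'a', 'd', 'e']
'c': index 0 in ['c', 'a', 'd', 'e'] -> ['c', 'a', 'd', 'e']
'e': index 3 in ['c', 'a', 'd', 'e'] -> ['e', 'c', 'a', 'd']
'a': index 2 in ['e', 'c', 'a', 'd'] -> ['a', 'e', 'c', 'd']
'd': index 3 in ['a', 'e', 'c', 'd'] -> ['d', 'a', 'e', 'c']
'e': index 2 in ['d', 'a', 'e', 'c'] -> ['e', 'd', 'a', 'c']


Output: [2, 0, 1, 0, 2, 0, 3, 2, 3, 2]


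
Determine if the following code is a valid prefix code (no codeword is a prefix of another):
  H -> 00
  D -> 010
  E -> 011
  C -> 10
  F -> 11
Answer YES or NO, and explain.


Checking each pair (does one codeword prefix another?):
  H='00' vs D='010': no prefix
  H='00' vs E='011': no prefix
  H='00' vs C='10': no prefix
  H='00' vs F='11': no prefix
  D='010' vs H='00': no prefix
  D='010' vs E='011': no prefix
  D='010' vs C='10': no prefix
  D='010' vs F='11': no prefix
  E='011' vs H='00': no prefix
  E='011' vs D='010': no prefix
  E='011' vs C='10': no prefix
  E='011' vs F='11': no prefix
  C='10' vs H='00': no prefix
  C='10' vs D='010': no prefix
  C='10' vs E='011': no prefix
  C='10' vs F='11': no prefix
  F='11' vs H='00': no prefix
  F='11' vs D='010': no prefix
  F='11' vs E='011': no prefix
  F='11' vs C='10': no prefix
No violation found over all pairs.

YES -- this is a valid prefix code. No codeword is a prefix of any other codeword.


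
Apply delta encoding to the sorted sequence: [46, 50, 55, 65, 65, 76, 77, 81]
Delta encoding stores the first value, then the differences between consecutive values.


First value: 46
Deltas:
  50 - 46 = 4
  55 - 50 = 5
  65 - 55 = 10
  65 - 65 = 0
  76 - 65 = 11
  77 - 76 = 1
  81 - 77 = 4


Delta encoded: [46, 4, 5, 10, 0, 11, 1, 4]


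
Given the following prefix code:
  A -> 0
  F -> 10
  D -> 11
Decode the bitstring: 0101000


Decoding step by step:
Bits 0 -> A
Bits 10 -> F
Bits 10 -> F
Bits 0 -> A
Bits 0 -> A


Decoded message: AFFAA


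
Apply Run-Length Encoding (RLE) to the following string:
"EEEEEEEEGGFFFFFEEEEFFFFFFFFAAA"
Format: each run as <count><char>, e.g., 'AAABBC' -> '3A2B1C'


Scanning runs left to right:
  i=0: run of 'E' x 8 -> '8E'
  i=8: run of 'G' x 2 -> '2G'
  i=10: run of 'F' x 5 -> '5F'
  i=15: run of 'E' x 4 -> '4E'
  i=19: run of 'F' x 8 -> '8F'
  i=27: run of 'A' x 3 -> '3A'

RLE = 8E2G5F4E8F3A


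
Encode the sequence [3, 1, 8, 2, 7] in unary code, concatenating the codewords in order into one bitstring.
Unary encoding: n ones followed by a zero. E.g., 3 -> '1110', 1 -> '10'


Encode each number as n ones followed by a terminating 0:
  3 -> 1110 (4 bits)
  1 -> 10 (2 bits)
  8 -> 111111110 (9 bits)
  2 -> 110 (3 bits)
  7 -> 11111110 (8 bits)
Total length = 4 + 2 + 9 + 3 + 8 = 26 bits.

Unary([3, 1, 8, 2, 7]) = 11101011111111011011111110 (26 bits)


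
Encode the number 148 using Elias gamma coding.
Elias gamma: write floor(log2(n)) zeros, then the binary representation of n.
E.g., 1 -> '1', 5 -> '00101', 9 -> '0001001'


num_bits = floor(log2(148)) + 1 = 8
leading_zeros = num_bits - 1 = 7
binary(148) = 10010100

Elias gamma(148) = '0000000' + '10010100' = 000000010010100 (15 bits)


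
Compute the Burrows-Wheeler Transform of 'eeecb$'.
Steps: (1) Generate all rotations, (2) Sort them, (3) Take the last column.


Rotations (sorted):
  0: $eeecb -> last char: b
  1: b$eeec -> last char: c
  2: cb$eee -> last char: e
  3: ecb$ee -> last char: e
  4: eecb$e -> last char: e
  5: eeecb$ -> last char: $


BWT = bceee$


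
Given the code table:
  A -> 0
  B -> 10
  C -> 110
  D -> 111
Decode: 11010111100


Decoding:
110 -> C
10 -> B
111 -> D
10 -> B
0 -> A


Result: CBDBA


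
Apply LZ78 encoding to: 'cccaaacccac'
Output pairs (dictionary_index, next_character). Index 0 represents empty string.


LZ78 encoding steps:
Dictionary: {0: ''}
Step 1: w='' (idx 0), next='c' -> output (0, 'c'), add 'c' as idx 1
Step 2: w='c' (idx 1), next='c' -> output (1, 'c'), add 'cc' as idx 2
Step 3: w='' (idx 0), next='a' -> output (0, 'a'), add 'a' as idx 3
Step 4: w='a' (idx 3), next='a' -> output (3, 'a'), add 'aa' as idx 4
Step 5: w='cc' (idx 2), next='c' -> output (2, 'c'), add 'ccc' as idx 5
Step 6: w='a' (idx 3), next='c' -> output (3, 'c'), add 'ac' as idx 6


Encoded: [(0, 'c'), (1, 'c'), (0, 'a'), (3, 'a'), (2, 'c'), (3, 'c')]


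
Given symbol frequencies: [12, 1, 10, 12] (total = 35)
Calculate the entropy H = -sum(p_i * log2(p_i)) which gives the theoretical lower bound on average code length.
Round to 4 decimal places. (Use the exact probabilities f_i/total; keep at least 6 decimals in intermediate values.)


Per-symbol terms -p_i * log2(p_i) with p_i = f_i/35:
  p = 12/35 = 0.342857: log2(p) = -1.544321, -p*log2(p) = 0.529481
  p = 1/35 = 0.028571: log2(p) = -5.129283, -p*log2(p) = 0.146551
  p = 10/35 = 0.285714: log2(p) = -1.807355, -p*log2(p) = 0.516387
  p = 12/35 = 0.342857: log2(p) = -1.544321, -p*log2(p) = 0.529481
H = 0.529481 + 0.146551 + 0.516387 + 0.529481 = 1.721900

H = 1.7219 bits/symbol


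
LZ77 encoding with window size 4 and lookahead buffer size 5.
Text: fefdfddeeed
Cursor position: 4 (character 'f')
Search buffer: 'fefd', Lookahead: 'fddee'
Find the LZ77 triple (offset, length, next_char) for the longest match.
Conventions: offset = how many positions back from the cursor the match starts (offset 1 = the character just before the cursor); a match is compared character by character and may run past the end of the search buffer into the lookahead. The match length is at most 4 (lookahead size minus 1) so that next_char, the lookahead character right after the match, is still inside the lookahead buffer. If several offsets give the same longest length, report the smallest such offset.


Try each offset into the search buffer:
  offset=1 (pos 3, char 'd'): match length 0
  offset=2 (pos 2, char 'f'): match length 2
  offset=3 (pos 1, char 'e'): match length 0
  offset=4 (pos 0, char 'f'): match length 1
Longest match has length 2 at offset 2.
next_char = character at position 4 + 2 = 6 -> 'd'

Best match: offset=2, length=2 (matching 'fd' starting at position 2)
LZ77 triple: (2, 2, 'd')


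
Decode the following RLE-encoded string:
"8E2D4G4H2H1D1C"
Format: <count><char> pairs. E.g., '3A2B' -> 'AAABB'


Expanding each <count><char> pair:
  8E -> 'EEEEEEEE'
  2D -> 'DD'
  4G -> 'GGGG'
  4H -> 'HHHH'
  2H -> 'HH'
  1D -> 'D'
  1C -> 'C'

Decoded = EEEEEEEEDDGGGGHHHHHHDC


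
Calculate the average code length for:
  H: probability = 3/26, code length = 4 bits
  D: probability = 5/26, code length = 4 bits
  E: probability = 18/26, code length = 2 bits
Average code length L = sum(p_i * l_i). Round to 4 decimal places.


Weighted contributions p_i * l_i:
  H: (3/26) * 4 = 12/26
  D: (5/26) * 4 = 20/26
  E: (18/26) * 2 = 36/26
Sum = (12 + 20 + 36)/26 = 68/26

L = 68/26 = 2.6154 bits/symbol


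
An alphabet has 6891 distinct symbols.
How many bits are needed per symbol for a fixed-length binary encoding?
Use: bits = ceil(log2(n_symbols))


log2(6891) = 12.7505
Bracket: 2^12 = 4096 < 6891 <= 2^13 = 8192
So ceil(log2(6891)) = 13

bits = ceil(log2(6891)) = ceil(12.7505) = 13 bits


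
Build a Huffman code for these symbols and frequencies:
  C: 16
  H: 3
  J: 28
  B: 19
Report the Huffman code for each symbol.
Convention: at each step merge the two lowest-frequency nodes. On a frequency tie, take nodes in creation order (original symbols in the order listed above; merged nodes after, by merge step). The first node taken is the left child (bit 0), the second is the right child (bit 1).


Huffman tree construction:
Step 1: Merge H(3) + C(16) = 19
Step 2: Merge B(19) + (H+C)(19) = 38
Step 3: Merge J(28) + (B+(H+C))(38) = 66
Read each symbol's code off the tree from the root (left child = 0, right child = 1).

Codes:
  C: 111 (length 3)
  H: 110 (length 3)
  J: 0 (length 1)
  B: 10 (length 2)
Average code length: 123/66 = 1.8636 bits/symbol


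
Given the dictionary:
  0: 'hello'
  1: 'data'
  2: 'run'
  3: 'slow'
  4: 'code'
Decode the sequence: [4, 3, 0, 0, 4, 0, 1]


Look up each index in the dictionary:
  4 -> 'code'
  3 -> 'slow'
  0 -> 'hello'
  0 -> 'hello'
  4 -> 'code'
  0 -> 'hello'
  1 -> 'data'

Decoded: "code slow hello hello code hello data"


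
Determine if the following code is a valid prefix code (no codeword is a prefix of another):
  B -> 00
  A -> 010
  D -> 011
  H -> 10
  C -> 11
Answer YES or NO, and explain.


Checking each pair (does one codeword prefix another?):
  B='00' vs A='010': no prefix
  B='00' vs D='011': no prefix
  B='00' vs H='10': no prefix
  B='00' vs C='11': no prefix
  A='010' vs B='00': no prefix
  A='010' vs D='011': no prefix
  A='010' vs H='10': no prefix
  A='010' vs C='11': no prefix
  D='011' vs B='00': no prefix
  D='011' vs A='010': no prefix
  D='011' vs H='10': no prefix
  D='011' vs C='11': no prefix
  H='10' vs B='00': no prefix
  H='10' vs A='010': no prefix
  H='10' vs D='011': no prefix
  H='10' vs C='11': no prefix
  C='11' vs B='00': no prefix
  C='11' vs A='010': no prefix
  C='11' vs D='011': no prefix
  C='11' vs H='10': no prefix
No violation found over all pairs.

YES -- this is a valid prefix code. No codeword is a prefix of any other codeword.


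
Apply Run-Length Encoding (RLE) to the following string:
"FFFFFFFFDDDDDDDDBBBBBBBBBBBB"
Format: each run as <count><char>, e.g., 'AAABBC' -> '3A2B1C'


Scanning runs left to right:
  i=0: run of 'F' x 8 -> '8F'
  i=8: run of 'D' x 8 -> '8D'
  i=16: run of 'B' x 12 -> '12B'

RLE = 8F8D12B
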